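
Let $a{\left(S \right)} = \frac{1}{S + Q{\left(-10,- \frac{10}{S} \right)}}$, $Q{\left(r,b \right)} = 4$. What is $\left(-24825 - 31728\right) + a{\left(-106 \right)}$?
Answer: $- \frac{5768407}{102} \approx -56553.0$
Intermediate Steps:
$a{\left(S \right)} = \frac{1}{4 + S}$ ($a{\left(S \right)} = \frac{1}{S + 4} = \frac{1}{4 + S}$)
$\left(-24825 - 31728\right) + a{\left(-106 \right)} = \left(-24825 - 31728\right) + \frac{1}{4 - 106} = -56553 + \frac{1}{-102} = -56553 - \frac{1}{102} = - \frac{5768407}{102}$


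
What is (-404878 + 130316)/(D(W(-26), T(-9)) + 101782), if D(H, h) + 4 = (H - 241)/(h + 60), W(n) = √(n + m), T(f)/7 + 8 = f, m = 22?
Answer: -97278260269594/36061742450453 - 32398316*I/36061742450453 ≈ -2.6975 - 8.9841e-7*I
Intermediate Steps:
T(f) = -56 + 7*f
W(n) = √(22 + n) (W(n) = √(n + 22) = √(22 + n))
D(H, h) = -4 + (-241 + H)/(60 + h) (D(H, h) = -4 + (H - 241)/(h + 60) = -4 + (-241 + H)/(60 + h))
(-404878 + 130316)/(D(W(-26), T(-9)) + 101782) = (-404878 + 130316)/((-481 + √(22 - 26) - 4*(-56 + 7*(-9)))/(60 + (-56 + 7*(-9))) + 101782) = -274562/((-481 + √(-4) - 4*(-56 - 63))/(60 + (-56 - 63)) + 101782) = -274562/((-481 + 2*I - 4*(-119))/(60 - 119) + 101782) = -274562/((-481 + 2*I + 476)/(-59) + 101782) = -274562/(-(-5 + 2*I)/59 + 101782) = -274562/((5/59 - 2*I/59) + 101782) = -274562*3481*(6005143/59 + 2*I/59)/36061742450453 = -955750322*(6005143/59 + 2*I/59)/36061742450453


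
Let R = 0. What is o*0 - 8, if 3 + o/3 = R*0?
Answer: -8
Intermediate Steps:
o = -9 (o = -9 + 3*(0*0) = -9 + 3*0 = -9 + 0 = -9)
o*0 - 8 = -9*0 - 8 = 0 - 8 = -8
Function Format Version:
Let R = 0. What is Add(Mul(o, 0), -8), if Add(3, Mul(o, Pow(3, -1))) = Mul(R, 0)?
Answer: -8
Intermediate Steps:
o = -9 (o = Add(-9, Mul(3, Mul(0, 0))) = Add(-9, Mul(3, 0)) = Add(-9, 0) = -9)
Add(Mul(o, 0), -8) = Add(Mul(-9, 0), -8) = Add(0, -8) = -8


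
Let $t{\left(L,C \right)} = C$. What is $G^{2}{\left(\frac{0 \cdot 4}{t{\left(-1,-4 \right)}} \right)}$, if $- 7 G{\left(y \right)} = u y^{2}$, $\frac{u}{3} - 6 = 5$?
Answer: $0$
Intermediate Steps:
$u = 33$ ($u = 18 + 3 \cdot 5 = 18 + 15 = 33$)
$G{\left(y \right)} = - \frac{33 y^{2}}{7}$
$G^{2}{\left(\frac{0 \cdot 4}{t{\left(-1,-4 \right)}} \right)} = \left(- \frac{33 \left(\frac{0 \cdot 4}{-4}\right)^{2}}{7}\right)^{2} = \left(- \frac{33 \left(0 \left(- \frac{1}{4}\right)\right)^{2}}{7}\right)^{2} = \left(- \frac{33 \cdot 0^{2}}{7}\right)^{2} = \left(\left(- \frac{33}{7}\right) 0\right)^{2} = 0^{2} = 0$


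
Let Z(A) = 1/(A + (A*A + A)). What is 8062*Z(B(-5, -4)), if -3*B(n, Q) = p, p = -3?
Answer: 8062/3 ≈ 2687.3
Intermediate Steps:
B(n, Q) = 1 (B(n, Q) = -1/3*(-3) = 1)
Z(A) = 1/(A**2 + 2*A) (Z(A) = 1/(A + (A**2 + A)) = 1/(A + (A + A**2)) = 1/(A**2 + 2*A))
8062*Z(B(-5, -4)) = 8062*(1/(1*(2 + 1))) = 8062*(1/3) = 8062/3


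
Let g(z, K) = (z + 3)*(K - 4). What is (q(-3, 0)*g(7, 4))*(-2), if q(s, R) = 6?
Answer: 0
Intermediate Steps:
g(z, K) = (-4 + K)*(3 + z) (g(z, K) = (3 + z)*(-4 + K) = (-4 + K)*(3 + z))
(q(-3, 0)*g(7, 4))*(-2) = (6*(-12 - 4*7 + 3*4 + 4*7))*(-2) = (6*(-12 - 28 + 12 + 28))*(-2) = (6*0)*(-2) = 0*(-2) = 0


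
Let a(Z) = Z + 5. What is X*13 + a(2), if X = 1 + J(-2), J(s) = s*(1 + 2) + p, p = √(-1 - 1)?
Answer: -58 + 13*I*√2 ≈ -58.0 + 18.385*I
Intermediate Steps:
a(Z) = 5 + Z
p = I*√2 (p = √(-2) = I*√2 ≈ 1.4142*I)
J(s) = 3*s + I*√2 (J(s) = s*(1 + 2) + I*√2 = s*3 + I*√2 = 3*s + I*√2)
X = -5 + I*√2 (X = 1 + (3*(-2) + I*√2) = 1 + (-6 + I*√2) = -5 + I*√2 ≈ -5.0 + 1.4142*I)
X*13 + a(2) = (-5 + I*√2)*13 + (5 + 2) = (-65 + 13*I*√2) + 7 = -58 + 13*I*√2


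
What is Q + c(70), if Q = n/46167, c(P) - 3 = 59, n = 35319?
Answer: 965891/15389 ≈ 62.765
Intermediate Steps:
c(P) = 62 (c(P) = 3 + 59 = 62)
Q = 11773/15389 (Q = 35319/46167 = 35319*(1/46167) = 11773/15389 ≈ 0.76503)
Q + c(70) = 11773/15389 + 62 = 965891/15389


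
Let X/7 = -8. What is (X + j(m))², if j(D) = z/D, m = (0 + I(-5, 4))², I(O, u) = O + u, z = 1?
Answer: 3025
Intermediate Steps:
X = -56 (X = 7*(-8) = -56)
m = 1 (m = (0 + (-5 + 4))² = (0 - 1)² = (-1)² = 1)
j(D) = 1/D
(X + j(m))² = (-56 + 1/1)² = (-56 + 1)² = (-55)² = 3025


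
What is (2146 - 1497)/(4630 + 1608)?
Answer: 649/6238 ≈ 0.10404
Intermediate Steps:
(2146 - 1497)/(4630 + 1608) = 649/6238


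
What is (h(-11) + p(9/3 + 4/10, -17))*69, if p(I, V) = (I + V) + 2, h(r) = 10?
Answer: -552/5 ≈ -110.40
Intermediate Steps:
p(I, V) = 2 + I + V
(h(-11) + p(9/3 + 4/10, -17))*69 = (10 + (2 + (9/3 + 4/10) - 17))*69 = (10 + (2 + (9*(1/3) + 4*(1/10)) - 17))*69 = (10 + (2 + (3 + 2/5) - 17))*69 = (10 + (2 + 17/5 - 17))*69 = (10 - 58/5)*69 = -8/5*69 = -552/5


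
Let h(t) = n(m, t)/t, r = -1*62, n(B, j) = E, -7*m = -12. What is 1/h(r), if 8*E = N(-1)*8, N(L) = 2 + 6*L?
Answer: 31/2 ≈ 15.500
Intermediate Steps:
m = 12/7 (m = -1/7*(-12) = 12/7 ≈ 1.7143)
E = -4 (E = ((2 + 6*(-1))*8)/8 = ((2 - 6)*8)/8 = (-4*8)/8 = (1/8)*(-32) = -4)
n(B, j) = -4
r = -62
h(t) = -4/t
1/h(r) = 1/(-4/(-62)) = 1/(-4*(-1/62)) = 1/(2/31) = 31/2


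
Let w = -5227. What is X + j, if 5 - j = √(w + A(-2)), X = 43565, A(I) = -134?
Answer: 43570 - I*√5361 ≈ 43570.0 - 73.219*I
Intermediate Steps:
j = 5 - I*√5361 (j = 5 - √(-5227 - 134) = 5 - √(-5361) = 5 - I*√5361 ≈ 5.0 - 73.219*I)
X + j = 43565 + (5 - I*√5361) = 43570 - I*√5361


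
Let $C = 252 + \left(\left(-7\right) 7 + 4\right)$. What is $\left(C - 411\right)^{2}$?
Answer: $41616$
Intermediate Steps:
$C = 207$ ($C = 252 + \left(-49 + 4\right) = 252 - 45 = 207$)
$\left(C - 411\right)^{2} = \left(207 - 411\right)^{2} = \left(-204\right)^{2} = 41616$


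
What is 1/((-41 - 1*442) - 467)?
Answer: -1/950 ≈ -0.0010526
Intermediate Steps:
1/((-41 - 1*442) - 467) = 1/((-41 - 442) - 467) = 1/(-483 - 467) = 1/(-950) = -1/950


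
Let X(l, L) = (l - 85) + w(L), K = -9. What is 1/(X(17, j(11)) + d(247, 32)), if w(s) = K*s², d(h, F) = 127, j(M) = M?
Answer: -1/1030 ≈ -0.00097087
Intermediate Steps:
w(s) = -9*s²
X(l, L) = -85 + l - 9*L² (X(l, L) = (l - 85) - 9*L² = (-85 + l) - 9*L² = -85 + l - 9*L²)
1/(X(17, j(11)) + d(247, 32)) = 1/((-85 + 17 - 9*11²) + 127) = 1/((-85 + 17 - 9*121) + 127) = 1/((-85 + 17 - 1089) + 127) = 1/(-1157 + 127) = 1/(-1030) = -1/1030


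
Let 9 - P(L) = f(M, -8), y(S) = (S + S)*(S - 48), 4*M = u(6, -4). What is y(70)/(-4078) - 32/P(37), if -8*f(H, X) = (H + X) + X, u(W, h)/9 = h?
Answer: -594364/95833 ≈ -6.2021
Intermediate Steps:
u(W, h) = 9*h
M = -9 (M = (9*(-4))/4 = (¼)*(-36) = -9)
y(S) = 2*S*(-48 + S) (y(S) = (2*S)*(-48 + S) = 2*S*(-48 + S))
f(H, X) = -X/4 - H/8 (f(H, X) = -((H + X) + X)/8 = -(H + 2*X)/8 = -X/4 - H/8)
P(L) = 47/8 (P(L) = 9 - (-¼*(-8) - ⅛*(-9)) = 9 - (2 + 9/8) = 9 - 1*25/8 = 9 - 25/8 = 47/8)
y(70)/(-4078) - 32/P(37) = (2*70*(-48 + 70))/(-4078) - 32/47/8 = (2*70*22)*(-1/4078) - 32*8/47 = 3080*(-1/4078) - 256/47 = -1540/2039 - 256/47 = -594364/95833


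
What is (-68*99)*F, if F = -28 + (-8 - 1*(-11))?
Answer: 168300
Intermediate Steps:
F = -25 (F = -28 + (-8 + 11) = -28 + 3 = -25)
(-68*99)*F = -68*99*(-25) = -6732*(-25) = 168300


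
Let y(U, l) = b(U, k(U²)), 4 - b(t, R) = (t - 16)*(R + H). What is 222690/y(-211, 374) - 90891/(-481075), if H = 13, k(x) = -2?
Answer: 107357910141/1203168575 ≈ 89.229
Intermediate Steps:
b(t, R) = 4 - (-16 + t)*(13 + R) (b(t, R) = 4 - (t - 16)*(R + 13) = 4 - (-16 + t)*(13 + R))
y(U, l) = 180 - 11*U (y(U, l) = 212 - 13*U + 16*(-2) - 1*(-2)*U = 212 - 13*U - 32 + 2*U = 180 - 11*U)
222690/y(-211, 374) - 90891/(-481075) = 222690/(180 - 11*(-211)) - 90891/(-481075) = 222690/(180 + 2321) - 90891*(-1/481075) = 222690/2501 + 90891/481075 = 107357910141/1203168575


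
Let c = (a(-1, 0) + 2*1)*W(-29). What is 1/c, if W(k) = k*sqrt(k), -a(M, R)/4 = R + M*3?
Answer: I*sqrt(29)/11774 ≈ 0.00045738*I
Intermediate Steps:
a(M, R) = -12*M - 4*R (a(M, R) = -4*(R + M*3) = -4*(R + 3*M) = -12*M - 4*R)
W(k) = k**(3/2)
c = -406*I*sqrt(29) (c = ((-12*(-1) - 4*0) + 2*1)*(-29)**(3/2) = ((12 + 0) + 2)*(-29*I*sqrt(29)) = (12 + 2)*(-29*I*sqrt(29)) = 14*(-29*I*sqrt(29)) = -406*I*sqrt(29) ≈ -2186.4*I)
1/c = 1/(-406*I*sqrt(29)) = I*sqrt(29)/11774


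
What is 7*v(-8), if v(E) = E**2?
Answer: 448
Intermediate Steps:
7*v(-8) = 7*(-8)**2 = 7*64 = 448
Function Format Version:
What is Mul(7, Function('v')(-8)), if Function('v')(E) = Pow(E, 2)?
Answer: 448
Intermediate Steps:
Mul(7, Function('v')(-8)) = Mul(7, Pow(-8, 2)) = Mul(7, 64) = 448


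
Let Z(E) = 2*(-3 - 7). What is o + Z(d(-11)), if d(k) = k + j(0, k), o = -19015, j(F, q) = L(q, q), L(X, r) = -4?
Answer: -19035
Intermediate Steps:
j(F, q) = -4
d(k) = -4 + k (d(k) = k - 4 = -4 + k)
Z(E) = -20 (Z(E) = 2*(-10) = -20)
o + Z(d(-11)) = -19015 - 20 = -19035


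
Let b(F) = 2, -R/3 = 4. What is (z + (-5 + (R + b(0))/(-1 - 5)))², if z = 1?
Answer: 49/9 ≈ 5.4444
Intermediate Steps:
R = -12 (R = -3*4 = -12)
(z + (-5 + (R + b(0))/(-1 - 5)))² = (1 + (-5 + (-12 + 2)/(-1 - 5)))² = (1 + (-5 - 10/(-6)))² = (1 + (-5 - 10*(-⅙)))² = (1 + (-5 + 5/3))² = (1 - 10/3)² = (-7/3)² = 49/9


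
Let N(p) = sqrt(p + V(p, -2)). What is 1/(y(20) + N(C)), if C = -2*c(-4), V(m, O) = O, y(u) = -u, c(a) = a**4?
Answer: -10/457 - I*sqrt(514)/914 ≈ -0.021882 - 0.024805*I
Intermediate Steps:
C = -512 (C = -2*(-4)**4 = -2*256 = -512)
N(p) = sqrt(-2 + p) (N(p) = sqrt(p - 2) = sqrt(-2 + p))
1/(y(20) + N(C)) = 1/(-1*20 + sqrt(-2 - 512)) = 1/(-20 + sqrt(-514)) = 1/(-20 + I*sqrt(514))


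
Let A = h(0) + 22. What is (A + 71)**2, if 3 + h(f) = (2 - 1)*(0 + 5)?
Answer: 9025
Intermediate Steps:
h(f) = 2 (h(f) = -3 + (2 - 1)*(0 + 5) = -3 + 1*5 = -3 + 5 = 2)
A = 24 (A = 2 + 22 = 24)
(A + 71)**2 = (24 + 71)**2 = 95**2 = 9025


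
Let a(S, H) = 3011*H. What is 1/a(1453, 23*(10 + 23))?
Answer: 1/2285349 ≈ 4.3757e-7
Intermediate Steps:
1/a(1453, 23*(10 + 23)) = 1/(3011*(23*(10 + 23))) = 1/(3011*(23*33)) = 1/(3011*759) = 1/2285349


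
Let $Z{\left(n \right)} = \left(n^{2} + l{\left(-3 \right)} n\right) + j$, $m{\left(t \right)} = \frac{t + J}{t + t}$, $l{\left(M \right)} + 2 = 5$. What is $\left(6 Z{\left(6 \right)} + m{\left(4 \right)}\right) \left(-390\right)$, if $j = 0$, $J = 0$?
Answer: $-126555$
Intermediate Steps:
$l{\left(M \right)} = 3$ ($l{\left(M \right)} = -2 + 5 = 3$)
$m{\left(t \right)} = \frac{1}{2}$ ($m{\left(t \right)} = \frac{t + 0}{t + t} = \frac{t}{2 t} = t \frac{1}{2 t} = \frac{1}{2}$)
$Z{\left(n \right)} = n^{2} + 3 n$ ($Z{\left(n \right)} = \left(n^{2} + 3 n\right) + 0 = n^{2} + 3 n$)
$\left(6 Z{\left(6 \right)} + m{\left(4 \right)}\right) \left(-390\right) = \left(6 \cdot 6 \left(3 + 6\right) + \frac{1}{2}\right) \left(-390\right) = \left(6 \cdot 6 \cdot 9 + \frac{1}{2}\right) \left(-390\right) = \left(6 \cdot 54 + \frac{1}{2}\right) \left(-390\right) = \left(324 + \frac{1}{2}\right) \left(-390\right) = \frac{649}{2} \left(-390\right) = -126555$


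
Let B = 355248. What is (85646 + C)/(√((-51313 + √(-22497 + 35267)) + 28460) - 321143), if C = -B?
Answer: 269602/(321143 - √(-22853 + √12770)) ≈ 0.83951 + 0.0003942*I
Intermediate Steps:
C = -355248 (C = -1*355248 = -355248)
(85646 + C)/(√((-51313 + √(-22497 + 35267)) + 28460) - 321143) = (85646 - 355248)/(√((-51313 + √(-22497 + 35267)) + 28460) - 321143) = -269602/(√((-51313 + √12770) + 28460) - 321143) = -269602/(√(-22853 + √12770) - 321143) = -269602/(-321143 + √(-22853 + √12770))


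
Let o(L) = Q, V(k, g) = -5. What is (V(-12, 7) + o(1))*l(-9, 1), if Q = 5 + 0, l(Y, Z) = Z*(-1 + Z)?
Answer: 0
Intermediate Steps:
Q = 5
o(L) = 5
(V(-12, 7) + o(1))*l(-9, 1) = (-5 + 5)*(1*(-1 + 1)) = 0*(1*0) = 0*0 = 0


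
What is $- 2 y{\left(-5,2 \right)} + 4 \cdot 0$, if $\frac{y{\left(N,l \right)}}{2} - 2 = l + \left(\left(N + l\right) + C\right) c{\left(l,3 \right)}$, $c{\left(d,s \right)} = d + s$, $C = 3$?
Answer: $-16$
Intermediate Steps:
$y{\left(N,l \right)} = 4 + 2 l + 2 \left(3 + l\right) \left(3 + N + l\right)$ ($y{\left(N,l \right)} = 4 + 2 \left(l + \left(\left(N + l\right) + 3\right) \left(l + 3\right)\right) = 4 + 2 \left(l + \left(3 + N + l\right) \left(3 + l\right)\right) = 4 + 2 \left(l + \left(3 + l\right) \left(3 + N + l\right)\right) = 4 + \left(2 l + 2 \left(3 + l\right) \left(3 + N + l\right)\right) = 4 + 2 l + 2 \left(3 + l\right) \left(3 + N + l\right)$)
$- 2 y{\left(-5,2 \right)} + 4 \cdot 0 = - 2 \left(22 + 8 \cdot 2 + 2 \left(-5\right) \left(3 + 2\right) + 2 \cdot 2 \left(3 + 2\right)\right) + 4 \cdot 0 = - 2 \left(22 + 16 + 2 \left(-5\right) 5 + 2 \cdot 2 \cdot 5\right) + 0 = - 2 \left(22 + 16 - 50 + 20\right) + 0 = \left(-2\right) 8 + 0 = -16 + 0 = -16$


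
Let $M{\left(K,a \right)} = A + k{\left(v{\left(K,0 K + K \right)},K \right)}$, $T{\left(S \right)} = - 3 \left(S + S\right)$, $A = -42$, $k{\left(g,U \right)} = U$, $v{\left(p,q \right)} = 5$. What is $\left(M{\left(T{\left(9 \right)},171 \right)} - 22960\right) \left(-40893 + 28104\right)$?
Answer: $294863184$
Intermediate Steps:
$T{\left(S \right)} = - 6 S$ ($T{\left(S \right)} = - 3 \cdot 2 S = - 6 S$)
$M{\left(K,a \right)} = -42 + K$
$\left(M{\left(T{\left(9 \right)},171 \right)} - 22960\right) \left(-40893 + 28104\right) = \left(\left(-42 - 54\right) - 22960\right) \left(-40893 + 28104\right) = \left(\left(-42 - 54\right) - 22960\right) \left(-12789\right) = \left(-96 - 22960\right) \left(-12789\right) = \left(-23056\right) \left(-12789\right) = 294863184$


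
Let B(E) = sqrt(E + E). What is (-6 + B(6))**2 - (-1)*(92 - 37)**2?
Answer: 3073 - 24*sqrt(3) ≈ 3031.4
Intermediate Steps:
B(E) = sqrt(2)*sqrt(E) (B(E) = sqrt(2*E) = sqrt(2)*sqrt(E))
(-6 + B(6))**2 - (-1)*(92 - 37)**2 = (-6 + sqrt(2)*sqrt(6))**2 - (-1)*(92 - 37)**2 = (-6 + 2*sqrt(3))**2 - (-1)*55**2 = (-6 + 2*sqrt(3))**2 - (-1)*3025 = (-6 + 2*sqrt(3))**2 - 1*(-3025) = (-6 + 2*sqrt(3))**2 + 3025 = 3025 + (-6 + 2*sqrt(3))**2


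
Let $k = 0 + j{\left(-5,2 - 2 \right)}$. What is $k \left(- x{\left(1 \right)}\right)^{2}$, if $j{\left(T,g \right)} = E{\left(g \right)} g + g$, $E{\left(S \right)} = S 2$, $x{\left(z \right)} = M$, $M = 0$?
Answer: $0$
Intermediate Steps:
$x{\left(z \right)} = 0$
$E{\left(S \right)} = 2 S$
$j{\left(T,g \right)} = g + 2 g^{2}$ ($j{\left(T,g \right)} = 2 g g + g = 2 g^{2} + g = g + 2 g^{2}$)
$k = 0$ ($k = 0 + \left(2 - 2\right) \left(1 + 2 \left(2 - 2\right)\right) = 0 + 0 \left(1 + 2 \cdot 0\right) = 0 + 0 \left(1 + 0\right) = 0 + 0 \cdot 1 = 0 + 0 = 0$)
$k \left(- x{\left(1 \right)}\right)^{2} = 0 \left(\left(-1\right) 0\right)^{2} = 0 \cdot 0^{2} = 0 \cdot 0 = 0$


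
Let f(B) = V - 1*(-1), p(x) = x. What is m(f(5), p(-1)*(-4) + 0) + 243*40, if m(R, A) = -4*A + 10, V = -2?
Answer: 9714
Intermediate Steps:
f(B) = -1 (f(B) = -2 - 1*(-1) = -2 + 1 = -1)
m(R, A) = 10 - 4*A
m(f(5), p(-1)*(-4) + 0) + 243*40 = (10 - 4*(-1*(-4) + 0)) + 243*40 = (10 - 4*(4 + 0)) + 9720 = (10 - 4*4) + 9720 = (10 - 16) + 9720 = -6 + 9720 = 9714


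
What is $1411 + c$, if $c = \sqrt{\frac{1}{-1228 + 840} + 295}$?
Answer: $1411 + \frac{\sqrt{11102523}}{194} \approx 1428.2$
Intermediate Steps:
$c = \frac{\sqrt{11102523}}{194}$ ($c = \sqrt{\frac{1}{-388} + 295} = \sqrt{- \frac{1}{388} + 295} = \sqrt{\frac{114459}{388}} = \frac{\sqrt{11102523}}{194} \approx 17.175$)
$1411 + c = 1411 + \frac{\sqrt{11102523}}{194}$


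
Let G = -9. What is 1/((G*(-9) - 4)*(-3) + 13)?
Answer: -1/218 ≈ -0.0045872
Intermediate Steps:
1/((G*(-9) - 4)*(-3) + 13) = 1/((-9*(-9) - 4)*(-3) + 13) = 1/((81 - 4)*(-3) + 13) = 1/(77*(-3) + 13) = 1/(-231 + 13) = 1/(-218) = -1/218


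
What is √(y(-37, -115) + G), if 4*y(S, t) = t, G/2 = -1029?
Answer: I*√8347/2 ≈ 45.681*I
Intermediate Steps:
G = -2058 (G = 2*(-1029) = -2058)
y(S, t) = t/4
√(y(-37, -115) + G) = √((¼)*(-115) - 2058) = √(-115/4 - 2058) = √(-8347/4) = I*√8347/2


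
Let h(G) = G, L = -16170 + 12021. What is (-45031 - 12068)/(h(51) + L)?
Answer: 19033/1366 ≈ 13.933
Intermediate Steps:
L = -4149
(-45031 - 12068)/(h(51) + L) = (-45031 - 12068)/(51 - 4149) = -57099/(-4098) = -57099*(-1/4098) = 19033/1366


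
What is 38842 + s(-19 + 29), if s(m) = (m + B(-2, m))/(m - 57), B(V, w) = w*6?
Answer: 1825504/47 ≈ 38841.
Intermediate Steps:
B(V, w) = 6*w
s(m) = 7*m/(-57 + m) (s(m) = (m + 6*m)/(m - 57) = (7*m)/(-57 + m) = 7*m/(-57 + m))
38842 + s(-19 + 29) = 38842 + 7*(-19 + 29)/(-57 + (-19 + 29)) = 38842 + 7*10/(-57 + 10) = 38842 + 7*10/(-47) = 38842 + 7*10*(-1/47) = 38842 - 70/47 = 1825504/47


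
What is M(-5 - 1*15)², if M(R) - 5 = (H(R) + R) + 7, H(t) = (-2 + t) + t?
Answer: 2500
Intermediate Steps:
H(t) = -2 + 2*t
M(R) = 10 + 3*R (M(R) = 5 + (((-2 + 2*R) + R) + 7) = 5 + ((-2 + 3*R) + 7) = 5 + (5 + 3*R) = 10 + 3*R)
M(-5 - 1*15)² = (10 + 3*(-5 - 1*15))² = (10 + 3*(-5 - 15))² = (10 + 3*(-20))² = (10 - 60)² = (-50)² = 2500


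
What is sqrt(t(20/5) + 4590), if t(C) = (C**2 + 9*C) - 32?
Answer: sqrt(4610) ≈ 67.897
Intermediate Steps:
t(C) = -32 + C**2 + 9*C
sqrt(t(20/5) + 4590) = sqrt((-32 + (20/5)**2 + 9*(20/5)) + 4590) = sqrt((-32 + (20*(1/5))**2 + 9*(20*(1/5))) + 4590) = sqrt((-32 + 4**2 + 9*4) + 4590) = sqrt((-32 + 16 + 36) + 4590) = sqrt(20 + 4590) = sqrt(4610)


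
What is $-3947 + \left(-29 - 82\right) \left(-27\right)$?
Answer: $-950$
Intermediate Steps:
$-3947 + \left(-29 - 82\right) \left(-27\right) = -3947 - -2997 = -3947 + 2997 = -950$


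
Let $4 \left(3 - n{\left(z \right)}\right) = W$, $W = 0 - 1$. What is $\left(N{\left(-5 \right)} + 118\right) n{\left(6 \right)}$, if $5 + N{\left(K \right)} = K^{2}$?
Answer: $\frac{897}{2} \approx 448.5$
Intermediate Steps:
$N{\left(K \right)} = -5 + K^{2}$
$W = -1$
$n{\left(z \right)} = \frac{13}{4}$ ($n{\left(z \right)} = 3 - - \frac{1}{4} = 3 + \frac{1}{4} = \frac{13}{4}$)
$\left(N{\left(-5 \right)} + 118\right) n{\left(6 \right)} = \left(\left(-5 + \left(-5\right)^{2}\right) + 118\right) \frac{13}{4} = \left(\left(-5 + 25\right) + 118\right) \frac{13}{4} = \left(20 + 118\right) \frac{13}{4} = 138 \cdot \frac{13}{4} = \frac{897}{2}$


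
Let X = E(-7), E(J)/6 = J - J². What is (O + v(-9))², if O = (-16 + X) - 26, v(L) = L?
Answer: 149769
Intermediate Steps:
E(J) = -6*J² + 6*J (E(J) = 6*(J - J²) = -6*J² + 6*J)
X = -336 (X = 6*(-7)*(1 - 1*(-7)) = 6*(-7)*(1 + 7) = 6*(-7)*8 = -336)
O = -378 (O = (-16 - 336) - 26 = -352 - 26 = -378)
(O + v(-9))² = (-378 - 9)² = (-387)² = 149769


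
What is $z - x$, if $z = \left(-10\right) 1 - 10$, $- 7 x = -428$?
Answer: $- \frac{568}{7} \approx -81.143$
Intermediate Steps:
$x = \frac{428}{7}$ ($x = \left(- \frac{1}{7}\right) \left(-428\right) = \frac{428}{7} \approx 61.143$)
$z = -20$ ($z = -10 - 10 = -20$)
$z - x = -20 - \frac{428}{7} = - \frac{568}{7}$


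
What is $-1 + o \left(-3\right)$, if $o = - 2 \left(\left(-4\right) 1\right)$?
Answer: $-25$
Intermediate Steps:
$o = 8$ ($o = \left(-2\right) \left(-4\right) = 8$)
$-1 + o \left(-3\right) = -1 + 8 \left(-3\right) = -1 - 24 = -25$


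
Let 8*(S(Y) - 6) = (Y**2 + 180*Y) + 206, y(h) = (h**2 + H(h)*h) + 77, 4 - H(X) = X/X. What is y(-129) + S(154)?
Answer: 91169/4 ≈ 22792.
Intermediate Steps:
H(X) = 3 (H(X) = 4 - X/X = 4 - 1*1 = 4 - 1 = 3)
y(h) = 77 + h**2 + 3*h (y(h) = (h**2 + 3*h) + 77 = 77 + h**2 + 3*h)
S(Y) = 127/4 + Y**2/8 + 45*Y/2 (S(Y) = 6 + ((Y**2 + 180*Y) + 206)/8 = 6 + (206 + Y**2 + 180*Y)/8 = 6 + (103/4 + Y**2/8 + 45*Y/2) = 127/4 + Y**2/8 + 45*Y/2)
y(-129) + S(154) = (77 + (-129)**2 + 3*(-129)) + (127/4 + (1/8)*154**2 + (45/2)*154) = (77 + 16641 - 387) + (127/4 + (1/8)*23716 + 3465) = 16331 + (127/4 + 5929/2 + 3465) = 16331 + 25845/4 = 91169/4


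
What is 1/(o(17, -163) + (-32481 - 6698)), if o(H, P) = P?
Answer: -1/39342 ≈ -2.5418e-5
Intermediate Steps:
1/(o(17, -163) + (-32481 - 6698)) = 1/(-163 + (-32481 - 6698)) = 1/(-163 - 39179) = 1/(-39342) = -1/39342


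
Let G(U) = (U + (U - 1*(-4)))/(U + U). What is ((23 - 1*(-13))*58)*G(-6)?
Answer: 1392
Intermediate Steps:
G(U) = (4 + 2*U)/(2*U) (G(U) = (U + (U + 4))/((2*U)) = (U + (4 + U))*(1/(2*U)) = (4 + 2*U)*(1/(2*U)) = (4 + 2*U)/(2*U))
((23 - 1*(-13))*58)*G(-6) = ((23 - 1*(-13))*58)*((2 - 6)/(-6)) = ((23 + 13)*58)*(-1/6*(-4)) = (36*58)*(2/3) = 2088*(2/3) = 1392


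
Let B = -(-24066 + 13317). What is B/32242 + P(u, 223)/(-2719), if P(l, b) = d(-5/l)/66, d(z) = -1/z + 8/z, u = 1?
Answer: 2411245231/7232444835 ≈ 0.33339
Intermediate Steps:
d(z) = 7/z
P(l, b) = -7*l/330 (P(l, b) = (7/((-5/l)))/66 = (7*(-l/5))*(1/66) = -7*l/5*(1/66) = -7*l/330)
B = 10749 (B = -1*(-10749) = 10749)
B/32242 + P(u, 223)/(-2719) = 10749/32242 - 7/330*1/(-2719) = 10749*(1/32242) - 7/330*(-1/2719) = 10749/32242 + 7/897270 = 2411245231/7232444835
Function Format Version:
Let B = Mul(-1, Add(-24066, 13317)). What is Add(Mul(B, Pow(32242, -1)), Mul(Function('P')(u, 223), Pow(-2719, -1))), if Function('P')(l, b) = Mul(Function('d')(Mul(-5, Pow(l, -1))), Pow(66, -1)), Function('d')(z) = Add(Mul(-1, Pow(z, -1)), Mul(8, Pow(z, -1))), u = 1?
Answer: Rational(2411245231, 7232444835) ≈ 0.33339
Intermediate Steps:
Function('d')(z) = Mul(7, Pow(z, -1))
Function('P')(l, b) = Mul(Rational(-7, 330), l) (Function('P')(l, b) = Mul(Mul(7, Pow(Mul(-5, Pow(l, -1)), -1)), Pow(66, -1)) = Mul(Mul(7, Mul(Rational(-1, 5), l)), Rational(1, 66)) = Mul(Mul(Rational(-7, 5), l), Rational(1, 66)) = Mul(Rational(-7, 330), l))
B = 10749 (B = Mul(-1, -10749) = 10749)
Add(Mul(B, Pow(32242, -1)), Mul(Function('P')(u, 223), Pow(-2719, -1))) = Add(Mul(10749, Pow(32242, -1)), Mul(Mul(Rational(-7, 330), 1), Pow(-2719, -1))) = Add(Mul(10749, Rational(1, 32242)), Mul(Rational(-7, 330), Rational(-1, 2719))) = Add(Rational(10749, 32242), Rational(7, 897270)) = Rational(2411245231, 7232444835)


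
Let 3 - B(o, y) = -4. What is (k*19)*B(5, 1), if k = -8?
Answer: -1064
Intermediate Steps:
B(o, y) = 7 (B(o, y) = 3 - 1*(-4) = 3 + 4 = 7)
(k*19)*B(5, 1) = -8*19*7 = -152*7 = -1064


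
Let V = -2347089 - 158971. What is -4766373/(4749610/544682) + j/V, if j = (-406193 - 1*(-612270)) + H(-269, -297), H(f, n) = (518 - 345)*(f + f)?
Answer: -650612719761019799/1190280763660 ≈ -5.4660e+5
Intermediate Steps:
H(f, n) = 346*f (H(f, n) = 173*(2*f) = 346*f)
j = 113003 (j = (-406193 - 1*(-612270)) + 346*(-269) = (-406193 + 612270) - 93074 = 206077 - 93074 = 113003)
V = -2506060
-4766373/(4749610/544682) + j/V = -4766373/(4749610/544682) + 113003/(-2506060) = -4766373/(4749610*(1/544682)) + 113003*(-1/2506060) = -4766373/2374805/272341 - 113003/2506060 = -4766373*272341/2374805 - 113003/2506060 = -1298078789193/2374805 - 113003/2506060 = -650612719761019799/1190280763660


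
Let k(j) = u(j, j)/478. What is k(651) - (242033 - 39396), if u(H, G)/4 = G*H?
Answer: -47582641/239 ≈ -1.9909e+5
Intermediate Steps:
u(H, G) = 4*G*H (u(H, G) = 4*(G*H) = 4*G*H)
k(j) = 2*j²/239 (k(j) = (4*j*j)/478 = (4*j²)*(1/478) = 2*j²/239)
k(651) - (242033 - 39396) = (2/239)*651² - (242033 - 39396) = (2/239)*423801 - 1*202637 = 847602/239 - 202637 = -47582641/239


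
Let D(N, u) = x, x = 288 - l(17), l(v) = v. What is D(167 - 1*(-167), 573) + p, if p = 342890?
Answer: 343161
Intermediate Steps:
x = 271 (x = 288 - 1*17 = 288 - 17 = 271)
D(N, u) = 271
D(167 - 1*(-167), 573) + p = 271 + 342890 = 343161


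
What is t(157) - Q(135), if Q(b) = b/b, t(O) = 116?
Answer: 115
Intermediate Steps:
Q(b) = 1
t(157) - Q(135) = 116 - 1*1 = 116 - 1 = 115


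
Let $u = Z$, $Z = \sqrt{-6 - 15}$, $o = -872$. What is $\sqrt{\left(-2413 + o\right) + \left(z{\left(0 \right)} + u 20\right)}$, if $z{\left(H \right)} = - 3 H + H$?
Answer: $\sqrt{-3285 + 20 i \sqrt{21}} \approx 0.7995 + 57.32 i$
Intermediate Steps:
$Z = i \sqrt{21}$ ($Z = \sqrt{-21} = i \sqrt{21} \approx 4.5826 i$)
$u = i \sqrt{21} \approx 4.5826 i$
$z{\left(H \right)} = - 2 H$
$\sqrt{\left(-2413 + o\right) + \left(z{\left(0 \right)} + u 20\right)} = \sqrt{\left(-2413 - 872\right) + \left(\left(-2\right) 0 + i \sqrt{21} \cdot 20\right)} = \sqrt{-3285 + \left(0 + 20 i \sqrt{21}\right)} = \sqrt{-3285 + 20 i \sqrt{21}}$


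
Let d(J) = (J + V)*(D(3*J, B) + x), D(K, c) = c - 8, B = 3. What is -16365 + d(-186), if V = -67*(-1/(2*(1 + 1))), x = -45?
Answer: -15805/2 ≈ -7902.5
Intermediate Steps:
D(K, c) = -8 + c
V = 67/4 (V = -67/((-2*2)) = -67/(-4) = -67*(-¼) = 67/4 ≈ 16.750)
d(J) = -1675/2 - 50*J (d(J) = (J + 67/4)*((-8 + 3) - 45) = (67/4 + J)*(-5 - 45) = (67/4 + J)*(-50) = -1675/2 - 50*J)
-16365 + d(-186) = -16365 + (-1675/2 - 50*(-186)) = -16365 + (-1675/2 + 9300) = -16365 + 16925/2 = -15805/2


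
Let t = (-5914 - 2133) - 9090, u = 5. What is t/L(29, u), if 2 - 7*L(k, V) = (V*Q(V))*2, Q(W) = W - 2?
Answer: 17137/4 ≈ 4284.3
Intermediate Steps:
t = -17137 (t = -8047 - 9090 = -17137)
Q(W) = -2 + W
L(k, V) = 2/7 - 2*V*(-2 + V)/7 (L(k, V) = 2/7 - V*(-2 + V)*2/7 = 2/7 - 2*V*(-2 + V)/7)
t/L(29, u) = -17137/(2/7 - 2/7*5*(-2 + 5)) = -17137/(2/7 - 2/7*5*3) = -17137/(2/7 - 30/7) = -17137/(-4) = -17137*(-¼) = 17137/4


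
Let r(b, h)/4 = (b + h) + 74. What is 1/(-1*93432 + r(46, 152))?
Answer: -1/92344 ≈ -1.0829e-5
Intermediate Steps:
r(b, h) = 296 + 4*b + 4*h (r(b, h) = 4*((b + h) + 74) = 4*(74 + b + h) = 296 + 4*b + 4*h)
1/(-1*93432 + r(46, 152)) = 1/(-1*93432 + (296 + 4*46 + 4*152)) = 1/(-93432 + (296 + 184 + 608)) = 1/(-93432 + 1088) = 1/(-92344) = -1/92344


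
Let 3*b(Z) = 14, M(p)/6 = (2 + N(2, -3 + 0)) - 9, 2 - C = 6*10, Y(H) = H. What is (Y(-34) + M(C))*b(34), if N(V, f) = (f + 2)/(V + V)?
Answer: -1085/3 ≈ -361.67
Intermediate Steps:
N(V, f) = (2 + f)/(2*V) (N(V, f) = (2 + f)/((2*V)) = (2 + f)*(1/(2*V)) = (2 + f)/(2*V))
C = -58 (C = 2 - 6*10 = 2 - 1*60 = 2 - 60 = -58)
M(p) = -87/2 (M(p) = 6*((2 + (1/2)*(2 + (-3 + 0))/2) - 9) = 6*((2 + (1/2)*(1/2)*(2 - 3)) - 9) = 6*((2 + (1/2)*(1/2)*(-1)) - 9) = 6*((2 - 1/4) - 9) = 6*(7/4 - 9) = 6*(-29/4) = -87/2)
b(Z) = 14/3 (b(Z) = (1/3)*14 = 14/3)
(Y(-34) + M(C))*b(34) = (-34 - 87/2)*(14/3) = -155/2*14/3 = -1085/3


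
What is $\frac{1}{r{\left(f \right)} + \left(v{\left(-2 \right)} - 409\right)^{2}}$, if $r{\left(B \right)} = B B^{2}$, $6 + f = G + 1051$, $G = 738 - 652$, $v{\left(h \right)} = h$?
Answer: $\frac{1}{1446900012} \approx 6.9113 \cdot 10^{-10}$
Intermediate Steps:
$G = 86$
$f = 1131$ ($f = -6 + \left(86 + 1051\right) = -6 + 1137 = 1131$)
$r{\left(B \right)} = B^{3}$
$\frac{1}{r{\left(f \right)} + \left(v{\left(-2 \right)} - 409\right)^{2}} = \frac{1}{1131^{3} + \left(-2 - 409\right)^{2}} = \frac{1}{1446731091 + \left(-411\right)^{2}} = \frac{1}{1446731091 + 168921} = \frac{1}{1446900012}$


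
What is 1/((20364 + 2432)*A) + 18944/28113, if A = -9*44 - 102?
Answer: 71686663013/106383415368 ≈ 0.67385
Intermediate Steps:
A = -498 (A = -396 - 102 = -498)
1/((20364 + 2432)*A) + 18944/28113 = 1/((20364 + 2432)*(-498)) + 18944/28113 = -1/498/22796 + 18944*(1/28113) = (1/22796)*(-1/498) + 18944/28113 = -1/11352408 + 18944/28113 = 71686663013/106383415368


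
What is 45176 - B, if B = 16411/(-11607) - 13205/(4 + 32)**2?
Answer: 226580763121/5014224 ≈ 45188.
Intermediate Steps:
B = -58179697/5014224 (B = 16411*(-1/11607) - 13205/(36**2) = -16411/11607 - 13205/1296 = -58179697/5014224 ≈ -11.603)
45176 - B = 45176 - 1*(-58179697/5014224) = 45176 + 58179697/5014224 = 226580763121/5014224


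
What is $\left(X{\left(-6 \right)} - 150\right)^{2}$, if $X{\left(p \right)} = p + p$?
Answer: $26244$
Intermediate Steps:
$X{\left(p \right)} = 2 p$
$\left(X{\left(-6 \right)} - 150\right)^{2} = \left(2 \left(-6\right) - 150\right)^{2} = \left(-12 - 150\right)^{2} = \left(-162\right)^{2} = 26244$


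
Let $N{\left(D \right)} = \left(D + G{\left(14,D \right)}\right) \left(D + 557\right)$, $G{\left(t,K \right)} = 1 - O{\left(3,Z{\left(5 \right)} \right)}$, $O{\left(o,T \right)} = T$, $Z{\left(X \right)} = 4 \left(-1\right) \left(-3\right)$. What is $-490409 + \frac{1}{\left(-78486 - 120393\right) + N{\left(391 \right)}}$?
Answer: $- \frac{79132886648}{161361} \approx -4.9041 \cdot 10^{5}$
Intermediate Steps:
$Z{\left(X \right)} = 12$ ($Z{\left(X \right)} = \left(-4\right) \left(-3\right) = 12$)
$G{\left(t,K \right)} = -11$ ($G{\left(t,K \right)} = 1 - 12 = -11$)
$N{\left(D \right)} = \left(-11 + D\right) \left(557 + D\right)$ ($N{\left(D \right)} = \left(D - 11\right) \left(D + 557\right) = \left(-11 + D\right) \left(557 + D\right)$)
$-490409 + \frac{1}{\left(-78486 - 120393\right) + N{\left(391 \right)}} = -490409 + \frac{1}{\left(-78486 - 120393\right) + \left(-6127 + 391^{2} + 546 \cdot 391\right)} = -490409 + \frac{1}{-198879 + \left(-6127 + 152881 + 213486\right)} = -490409 + \frac{1}{-198879 + 360240} = -490409 + \frac{1}{161361} = - \frac{79132886648}{161361}$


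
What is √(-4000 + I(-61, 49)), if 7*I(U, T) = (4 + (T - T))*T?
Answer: 2*I*√993 ≈ 63.024*I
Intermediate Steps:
I(U, T) = 4*T/7 (I(U, T) = ((4 + (T - T))*T)/7 = ((4 + 0)*T)/7 = (4*T)/7 = 4*T/7)
√(-4000 + I(-61, 49)) = √(-4000 + (4/7)*49) = √(-4000 + 28) = √(-3972) = 2*I*√993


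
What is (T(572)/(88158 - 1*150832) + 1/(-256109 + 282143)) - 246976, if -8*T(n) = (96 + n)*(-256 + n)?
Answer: -201489458769109/815827458 ≈ -2.4698e+5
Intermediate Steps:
T(n) = -(-256 + n)*(96 + n)/8 (T(n) = -(96 + n)*(-256 + n)/8 = -(-256 + n)*(96 + n)/8)
(T(572)/(88158 - 1*150832) + 1/(-256109 + 282143)) - 246976 = ((3072 + 20*572 - ⅛*572²)/(88158 - 1*150832) + 1/(-256109 + 282143)) - 246976 = ((3072 + 11440 - ⅛*327184)/(88158 - 150832) + 1/26034) - 246976 = ((3072 + 11440 - 40898)/(-62674) + 1/26034) - 246976 = (-26386*(-1/62674) + 1/26034) - 246976 = (13193/31337 + 1/26034) - 246976 = 343497899/815827458 - 246976 = -201489458769109/815827458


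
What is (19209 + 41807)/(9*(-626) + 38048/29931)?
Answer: -913134948/84296603 ≈ -10.832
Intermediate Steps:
(19209 + 41807)/(9*(-626) + 38048/29931) = 61016/(-5634 + 38048*(1/29931)) = 61016/(-5634 + 38048/29931) = 61016/(-168593206/29931) = 61016*(-29931/168593206) = -913134948/84296603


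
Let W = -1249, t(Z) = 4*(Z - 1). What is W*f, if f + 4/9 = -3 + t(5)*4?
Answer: -680705/9 ≈ -75634.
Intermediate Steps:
t(Z) = -4 + 4*Z (t(Z) = 4*(-1 + Z) = -4 + 4*Z)
f = 545/9 (f = -4/9 + (-3 + (-4 + 4*5)*4) = -4/9 + (-3 + (-4 + 20)*4) = -4/9 + (-3 + 16*4) = -4/9 + (-3 + 64) = -4/9 + 61 = 545/9 ≈ 60.556)
W*f = -1249*545/9 = -680705/9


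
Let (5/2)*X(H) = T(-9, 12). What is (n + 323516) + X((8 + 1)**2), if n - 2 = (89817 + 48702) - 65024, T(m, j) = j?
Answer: 1985089/5 ≈ 3.9702e+5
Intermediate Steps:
X(H) = 24/5 (X(H) = (2/5)*12 = 24/5)
n = 73497 (n = 2 + ((89817 + 48702) - 65024) = 2 + (138519 - 65024) = 2 + 73495 = 73497)
(n + 323516) + X((8 + 1)**2) = (73497 + 323516) + 24/5 = 397013 + 24/5 = 1985089/5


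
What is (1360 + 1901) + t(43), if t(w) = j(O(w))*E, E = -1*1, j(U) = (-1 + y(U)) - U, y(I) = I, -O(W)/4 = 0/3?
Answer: 3262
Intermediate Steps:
O(W) = 0 (O(W) = -0/3 = -4*0 = 0)
j(U) = -1 (j(U) = (-1 + U) - U = -1)
E = -1
t(w) = 1 (t(w) = -1*(-1) = 1)
(1360 + 1901) + t(43) = (1360 + 1901) + 1 = 3261 + 1 = 3262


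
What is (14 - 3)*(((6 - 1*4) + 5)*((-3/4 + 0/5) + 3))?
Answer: 693/4 ≈ 173.25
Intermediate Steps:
(14 - 3)*(((6 - 1*4) + 5)*((-3/4 + 0/5) + 3)) = 11*(((6 - 4) + 5)*((-3*¼ + 0*(⅕)) + 3)) = 11*((2 + 5)*((-¾ + 0) + 3)) = 11*(7*(-¾ + 3)) = 11*(7*(9/4)) = 11*(63/4) = 693/4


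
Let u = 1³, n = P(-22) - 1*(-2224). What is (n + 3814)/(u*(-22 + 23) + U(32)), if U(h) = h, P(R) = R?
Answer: 6016/33 ≈ 182.30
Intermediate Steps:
n = 2202 (n = -22 - 1*(-2224) = -22 + 2224 = 2202)
u = 1
(n + 3814)/(u*(-22 + 23) + U(32)) = (2202 + 3814)/(1*(-22 + 23) + 32) = 6016/(1*1 + 32) = 6016/(1 + 32) = 6016/33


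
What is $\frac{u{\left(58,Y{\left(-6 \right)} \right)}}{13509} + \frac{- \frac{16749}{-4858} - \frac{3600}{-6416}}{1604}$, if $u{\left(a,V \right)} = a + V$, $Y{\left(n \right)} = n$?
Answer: $\frac{267980792755}{42211370097288} \approx 0.0063485$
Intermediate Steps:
$u{\left(a,V \right)} = V + a$
$\frac{u{\left(58,Y{\left(-6 \right)} \right)}}{13509} + \frac{- \frac{16749}{-4858} - \frac{3600}{-6416}}{1604} = \frac{-6 + 58}{13509} + \frac{- \frac{16749}{-4858} - \frac{3600}{-6416}}{1604} = 52 \cdot \frac{1}{13509} + \left(\left(-16749\right) \left(- \frac{1}{4858}\right) - - \frac{225}{401}\right) \frac{1}{1604} = \frac{52}{13509} + \left(\frac{16749}{4858} + \frac{225}{401}\right) \frac{1}{1604} = \frac{52}{13509} + \frac{7809399}{1948058} \cdot \frac{1}{1604} = \frac{52}{13509} + \frac{7809399}{3124685032} = \frac{267980792755}{42211370097288}$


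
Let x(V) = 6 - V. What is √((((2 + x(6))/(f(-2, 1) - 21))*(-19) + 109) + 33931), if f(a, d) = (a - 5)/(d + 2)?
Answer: √41700995/35 ≈ 184.50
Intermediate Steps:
f(a, d) = (-5 + a)/(2 + d)
√((((2 + x(6))/(f(-2, 1) - 21))*(-19) + 109) + 33931) = √((((2 + (6 - 1*6))/((-5 - 2)/(2 + 1) - 21))*(-19) + 109) + 33931) = √((((2 + (6 - 6))/(-7/3 - 21))*(-19) + 109) + 33931) = √((((2 + 0)/((⅓)*(-7) - 21))*(-19) + 109) + 33931) = √(((2/(-7/3 - 21))*(-19) + 109) + 33931) = √(((2/(-70/3))*(-19) + 109) + 33931) = √(((2*(-3/70))*(-19) + 109) + 33931) = √((-3/35*(-19) + 109) + 33931) = √((57/35 + 109) + 33931) = √(3872/35 + 33931) = √(1191457/35) = √41700995/35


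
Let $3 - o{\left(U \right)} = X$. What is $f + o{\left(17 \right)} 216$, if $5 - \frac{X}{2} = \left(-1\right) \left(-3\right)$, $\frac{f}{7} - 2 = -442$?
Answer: $-3296$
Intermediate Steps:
$f = -3080$ ($f = 14 + 7 \left(-442\right) = 14 - 3094 = -3080$)
$X = 4$ ($X = 10 - 2 \left(\left(-1\right) \left(-3\right)\right) = 10 - 6 = 4$)
$o{\left(U \right)} = -1$ ($o{\left(U \right)} = 3 - 4 = -1$)
$f + o{\left(17 \right)} 216 = -3080 - 216 = -3296$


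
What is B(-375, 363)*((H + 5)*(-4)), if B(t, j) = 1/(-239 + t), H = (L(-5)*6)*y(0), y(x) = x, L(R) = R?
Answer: 10/307 ≈ 0.032573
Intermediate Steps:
H = 0 (H = -5*6*0 = -30*0 = 0)
B(-375, 363)*((H + 5)*(-4)) = ((0 + 5)*(-4))/(-239 - 375) = (5*(-4))/(-614) = -1/614*(-20) = 10/307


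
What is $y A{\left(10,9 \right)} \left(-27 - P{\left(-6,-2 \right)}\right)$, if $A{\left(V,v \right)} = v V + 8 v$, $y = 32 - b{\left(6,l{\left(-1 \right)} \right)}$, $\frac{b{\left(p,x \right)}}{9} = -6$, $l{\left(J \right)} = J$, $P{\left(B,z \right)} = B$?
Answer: $-292572$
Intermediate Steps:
$b{\left(p,x \right)} = -54$ ($b{\left(p,x \right)} = 9 \left(-6\right) = -54$)
$y = 86$ ($y = 32 - -54 = 32 + 54 = 86$)
$A{\left(V,v \right)} = 8 v + V v$ ($A{\left(V,v \right)} = V v + 8 v = 8 v + V v$)
$y A{\left(10,9 \right)} \left(-27 - P{\left(-6,-2 \right)}\right) = 86 \cdot 9 \left(8 + 10\right) \left(-27 - -6\right) = 86 \cdot 9 \cdot 18 \left(-27 + 6\right) = 86 \cdot 162 \left(-21\right) = 13932 \left(-21\right) = -292572$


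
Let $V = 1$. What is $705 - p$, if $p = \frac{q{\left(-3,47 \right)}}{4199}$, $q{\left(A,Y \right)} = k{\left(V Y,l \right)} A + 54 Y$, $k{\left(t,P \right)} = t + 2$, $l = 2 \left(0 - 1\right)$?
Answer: $\frac{2957904}{4199} \approx 704.43$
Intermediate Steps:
$l = -2$ ($l = 2 \left(-1\right) = -2$)
$k{\left(t,P \right)} = 2 + t$
$q{\left(A,Y \right)} = 54 Y + A \left(2 + Y\right)$ ($q{\left(A,Y \right)} = \left(2 + 1 Y\right) A + 54 Y = \left(2 + Y\right) A + 54 Y = A \left(2 + Y\right) + 54 Y = 54 Y + A \left(2 + Y\right)$)
$p = \frac{2391}{4199}$ ($p = \frac{54 \cdot 47 - 3 \left(2 + 47\right)}{4199} = \left(2538 - 147\right) \frac{1}{4199} = 2391 \cdot \frac{1}{4199} = \frac{2391}{4199} \approx 0.56942$)
$705 - p = 705 - \frac{2391}{4199} = \frac{2957904}{4199}$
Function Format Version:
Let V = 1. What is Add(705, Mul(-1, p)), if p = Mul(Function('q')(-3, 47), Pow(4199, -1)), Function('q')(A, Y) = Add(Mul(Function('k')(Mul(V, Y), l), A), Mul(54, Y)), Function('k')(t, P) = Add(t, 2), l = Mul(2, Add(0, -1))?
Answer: Rational(2957904, 4199) ≈ 704.43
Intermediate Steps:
l = -2 (l = Mul(2, -1) = -2)
Function('k')(t, P) = Add(2, t)
Function('q')(A, Y) = Add(Mul(54, Y), Mul(A, Add(2, Y))) (Function('q')(A, Y) = Add(Mul(Add(2, Mul(1, Y)), A), Mul(54, Y)) = Add(Mul(Add(2, Y), A), Mul(54, Y)) = Add(Mul(A, Add(2, Y)), Mul(54, Y)) = Add(Mul(54, Y), Mul(A, Add(2, Y))))
p = Rational(2391, 4199) (p = Mul(Add(Mul(54, 47), Mul(-3, Add(2, 47))), Pow(4199, -1)) = Mul(Add(2538, Mul(-3, 49)), Rational(1, 4199)) = Mul(Add(2538, -147), Rational(1, 4199)) = Mul(2391, Rational(1, 4199)) = Rational(2391, 4199) ≈ 0.56942)
Add(705, Mul(-1, p)) = Add(705, Mul(-1, Rational(2391, 4199))) = Add(705, Rational(-2391, 4199)) = Rational(2957904, 4199)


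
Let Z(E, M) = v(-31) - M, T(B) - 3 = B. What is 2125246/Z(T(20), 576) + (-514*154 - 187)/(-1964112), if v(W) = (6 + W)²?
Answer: 4174225059359/96241488 ≈ 43372.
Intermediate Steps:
T(B) = 3 + B
Z(E, M) = 625 - M (Z(E, M) = (6 - 31)² - M = (-25)² - M = 625 - M)
2125246/Z(T(20), 576) + (-514*154 - 187)/(-1964112) = 2125246/(625 - 1*576) + (-514*154 - 187)/(-1964112) = 2125246/(625 - 576) + (-79156 - 187)*(-1/1964112) = 2125246/49 - 79343*(-1/1964112) = 2125246*(1/49) + 79343/1964112 = 2125246/49 + 79343/1964112 = 4174225059359/96241488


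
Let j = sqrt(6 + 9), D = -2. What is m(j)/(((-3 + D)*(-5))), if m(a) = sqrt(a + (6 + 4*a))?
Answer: sqrt(6 + 5*sqrt(15))/25 ≈ 0.20145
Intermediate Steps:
j = sqrt(15) ≈ 3.8730
m(a) = sqrt(6 + 5*a)
m(j)/(((-3 + D)*(-5))) = sqrt(6 + 5*sqrt(15))/(((-3 - 2)*(-5))) = sqrt(6 + 5*sqrt(15))/((-5*(-5))) = sqrt(6 + 5*sqrt(15))/25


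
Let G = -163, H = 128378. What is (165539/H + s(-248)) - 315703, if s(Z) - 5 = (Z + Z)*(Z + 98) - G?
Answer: -30956263491/128378 ≈ -2.4113e+5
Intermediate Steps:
s(Z) = 168 + 2*Z*(98 + Z) (s(Z) = 5 + ((Z + Z)*(Z + 98) - 1*(-163)) = 5 + ((2*Z)*(98 + Z) + 163) = 5 + (2*Z*(98 + Z) + 163) = 5 + (163 + 2*Z*(98 + Z)) = 168 + 2*Z*(98 + Z))
(165539/H + s(-248)) - 315703 = (165539/128378 + (168 + 2*(-248)² + 196*(-248))) - 315703 = (165539*(1/128378) + (168 + 2*61504 - 48608)) - 315703 = (165539/128378 + (168 + 123008 - 48608)) - 315703 = (165539/128378 + 74568) - 315703 = 9573056243/128378 - 315703 = -30956263491/128378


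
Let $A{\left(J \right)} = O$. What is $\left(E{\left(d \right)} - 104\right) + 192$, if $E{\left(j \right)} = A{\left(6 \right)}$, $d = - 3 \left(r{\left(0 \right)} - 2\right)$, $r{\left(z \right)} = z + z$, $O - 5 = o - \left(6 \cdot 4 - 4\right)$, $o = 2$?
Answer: $75$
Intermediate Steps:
$O = -13$ ($O = 5 + \left(2 - \left(6 \cdot 4 - 4\right)\right) = 5 + \left(2 - \left(24 - 4\right)\right) = 5 + \left(2 - 20\right) = 5 - 18 = -13$)
$r{\left(z \right)} = 2 z$
$d = 6$ ($d = - 3 \left(2 \cdot 0 - 2\right) = - 3 \left(0 - 2\right) = \left(-3\right) \left(-2\right) = 6$)
$A{\left(J \right)} = -13$
$E{\left(j \right)} = -13$
$\left(E{\left(d \right)} - 104\right) + 192 = \left(-13 - 104\right) + 192 = -117 + 192 = 75$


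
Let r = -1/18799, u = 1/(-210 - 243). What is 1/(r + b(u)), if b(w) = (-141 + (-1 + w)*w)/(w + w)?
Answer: 17031894/543930547079 ≈ 3.1313e-5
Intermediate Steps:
u = -1/453 (u = 1/(-453) = -1/453 ≈ -0.0022075)
r = -1/18799 (r = -1*1/18799 = -1/18799 ≈ -5.3194e-5)
b(w) = (-141 + w*(-1 + w))/(2*w) (b(w) = (-141 + w*(-1 + w))/((2*w)) = (-141 + w*(-1 + w))*(1/(2*w)) = (-141 + w*(-1 + w))/(2*w))
1/(r + b(u)) = 1/(-1/18799 + (-141 - (-1 - 1/453)/453)/(2*(-1/453))) = 1/(-1/18799 + (½)*(-453)*(-141 - 1/453*(-454/453))) = 1/(-1/18799 + (½)*(-453)*(-141 + 454/205209)) = 1/(-1/18799 + (½)*(-453)*(-28934015/205209)) = 1/(-1/18799 + 28934015/906) = 1/(543930547079/17031894) = 17031894/543930547079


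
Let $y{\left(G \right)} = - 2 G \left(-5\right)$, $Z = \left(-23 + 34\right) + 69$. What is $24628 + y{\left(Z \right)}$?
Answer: $25428$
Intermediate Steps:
$Z = 80$ ($Z = 11 + 69 = 80$)
$y{\left(G \right)} = 10 G$
$24628 + y{\left(Z \right)} = 24628 + 10 \cdot 80 = 24628 + 800 = 25428$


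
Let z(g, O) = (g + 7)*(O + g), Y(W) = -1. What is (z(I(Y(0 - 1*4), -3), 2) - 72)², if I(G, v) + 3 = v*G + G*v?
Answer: 484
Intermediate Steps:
I(G, v) = -3 + 2*G*v (I(G, v) = -3 + (v*G + G*v) = -3 + (G*v + G*v) = -3 + 2*G*v)
z(g, O) = (7 + g)*(O + g)
(z(I(Y(0 - 1*4), -3), 2) - 72)² = (((-3 + 2*(-1)*(-3))² + 7*2 + 7*(-3 + 2*(-1)*(-3)) + 2*(-3 + 2*(-1)*(-3))) - 72)² = (((-3 + 6)² + 14 + 7*(-3 + 6) + 2*(-3 + 6)) - 72)² = ((3² + 14 + 7*3 + 2*3) - 72)² = ((9 + 14 + 21 + 6) - 72)² = (50 - 72)² = (-22)² = 484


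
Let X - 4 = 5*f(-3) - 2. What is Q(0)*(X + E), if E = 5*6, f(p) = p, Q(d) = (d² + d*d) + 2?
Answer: 34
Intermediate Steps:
Q(d) = 2 + 2*d² (Q(d) = (d² + d²) + 2 = 2*d² + 2 = 2 + 2*d²)
E = 30
X = -13 (X = 4 + (5*(-3) - 2) = 4 + (-15 - 2) = 4 - 17 = -13)
Q(0)*(X + E) = (2 + 2*0²)*(-13 + 30) = (2 + 2*0)*17 = (2 + 0)*17 = 2*17 = 34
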